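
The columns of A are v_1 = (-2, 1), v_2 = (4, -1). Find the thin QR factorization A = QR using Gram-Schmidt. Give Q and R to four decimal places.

e_1 = v_1/‖v_1‖ = (-2, 1)/2.2361 = (-0.8944, 0.4472).
r_{12} = e_1·v_2 = -4.0249.
u_2 = v_2 + 4.0249·e_1 = (0.4000, 0.8000).
‖u_2‖ = 0.8944, so e_2 = (0.4472, 0.8944).

Q = [[-0.8944, 0.4472], [0.4472, 0.8944]], R = [[2.2361, -4.0249], [0.0000, 0.8944]]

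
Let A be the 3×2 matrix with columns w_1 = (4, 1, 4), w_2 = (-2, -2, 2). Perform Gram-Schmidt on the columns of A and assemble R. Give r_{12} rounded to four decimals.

q_1 = w_1/‖w_1‖ = (4, 1, 4)/5.7446 = (0.6963, 0.1741, 0.6963).
r_{12} = q_1·w_2 = -0.3482.

r_{12} = -0.3482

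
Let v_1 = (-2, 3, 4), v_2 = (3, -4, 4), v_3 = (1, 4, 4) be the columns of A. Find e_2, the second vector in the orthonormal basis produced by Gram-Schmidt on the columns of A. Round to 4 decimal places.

e_1 = v_1/‖v_1‖ = (-2, 3, 4)/5.3852 = (-0.3714, 0.5571, 0.7428).
r_{12} = e_1·v_2 = -0.3714.
u_2 = v_2 + 0.3714·e_1 = (2.8621, -3.7931, 4.2759).
‖u_2‖ = 6.3923, so e_2 = (0.4477, -0.5934, 0.6689).

e_2 = (0.4477, -0.5934, 0.6689)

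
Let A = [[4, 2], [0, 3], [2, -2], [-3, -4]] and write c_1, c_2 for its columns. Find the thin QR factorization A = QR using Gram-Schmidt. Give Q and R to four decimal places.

c_1 = (4, 0, 2, -3); ‖c_1‖ = 5.3852, so e_1 = (0.7428, 0.0000, 0.3714, -0.5571).
e_1·c_2 = 0.7428·2 + 0.0000·3 + 0.3714·(-2) + (-0.5571)·(-4) = 2.9711.
u_2 = c_2 − 2.9711·e_1 = (-0.2069, 3.0000, -3.1034, -2.3448).
‖u_2‖ = 4.9165, so e_2 = (-0.0421, 0.6102, -0.6312, -0.4769).

Q = [[0.7428, -0.0421], [0.0000, 0.6102], [0.3714, -0.6312], [-0.5571, -0.4769]], R = [[5.3852, 2.9711], [0.0000, 4.9165]]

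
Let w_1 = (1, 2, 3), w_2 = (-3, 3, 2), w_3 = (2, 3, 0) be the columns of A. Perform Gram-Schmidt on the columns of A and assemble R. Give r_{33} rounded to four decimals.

r_{33} = 2.8540

w_1 = (1, 2, 3); ‖w_1‖ = 3.7417, so e_1 = (0.2673, 0.5345, 0.8018).
e_1·w_2 = 0.2673·(-3) + 0.5345·3 + 0.8018·2 = 2.4054.
u_2 = w_2 − 2.4054·e_1 = (-3.6429, 1.7143, 0.0714).
‖u_2‖ = 4.0267, so e_2 = (-0.9047, 0.4257, 0.0177).
e_1·w_3 = 0.2673·2 + 0.5345·3 + 0.8018·0 = 2.1381; e_2·w_3 = (-0.9047)·2 + 0.4257·3 + 0.0177·0 = -0.5322.
u_3 = w_3 − 2.1381·e_1 + 0.5322·e_2 = (0.9471, 2.0837, -1.7048).
r_{33} = ‖u_3‖ = 2.8540.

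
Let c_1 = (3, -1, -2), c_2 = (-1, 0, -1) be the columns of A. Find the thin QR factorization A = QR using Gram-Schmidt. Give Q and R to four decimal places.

c_1 = (3, -1, -2); ‖c_1‖ = 3.7417, so e_1 = (0.8018, -0.2673, -0.5345).
e_1·c_2 = 0.8018·(-1) + (-0.2673)·0 + (-0.5345)·(-1) = -0.2673.
u_2 = c_2 + 0.2673·e_1 = (-0.7857, -0.0714, -1.1429).
‖u_2‖ = 1.3887, so e_2 = (-0.5658, -0.0514, -0.8230).

Q = [[0.8018, -0.5658], [-0.2673, -0.0514], [-0.5345, -0.8230]], R = [[3.7417, -0.2673], [0.0000, 1.3887]]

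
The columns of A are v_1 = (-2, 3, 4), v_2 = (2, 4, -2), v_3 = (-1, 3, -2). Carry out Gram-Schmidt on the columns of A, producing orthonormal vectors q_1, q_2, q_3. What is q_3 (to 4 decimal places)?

q_3 = (-0.8339, 0.1516, -0.5307)

v_1 = (-2, 3, 4); ‖v_1‖ = 5.3852, so q_1 = (-0.3714, 0.5571, 0.7428).
q_1·v_2 = (-0.3714)·2 + 0.5571·4 + 0.7428·(-2) = 0.0000.
u_2 = v_2 + 0.0000·q_1 = (2.0000, 4.0000, -2.0000).
‖u_2‖ = 4.8990, so q_2 = (0.4082, 0.8165, -0.4082).
q_1·v_3 = (-0.3714)·(-1) + 0.5571·3 + 0.7428·(-2) = 0.5571; q_2·v_3 = 0.4082·(-1) + 0.8165·3 + (-0.4082)·(-2) = 2.8577.
u_3 = v_3 − 0.5571·q_1 − 2.8577·q_2 = (-1.9598, 0.3563, -1.2471).
‖u_3‖ = 2.3501, so q_3 = (-0.8339, 0.1516, -0.5307).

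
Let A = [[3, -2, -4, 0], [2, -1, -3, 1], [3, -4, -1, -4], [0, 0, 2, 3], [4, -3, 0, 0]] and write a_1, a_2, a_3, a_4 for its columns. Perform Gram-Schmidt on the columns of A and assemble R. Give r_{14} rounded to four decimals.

a_1 = (3, 2, 3, 0, 4); ‖a_1‖ = 6.1644, so q_1 = (0.4867, 0.3244, 0.4867, 0.0000, 0.6489).
r_{14} = q_1·a_4 = -1.6222.

r_{14} = -1.6222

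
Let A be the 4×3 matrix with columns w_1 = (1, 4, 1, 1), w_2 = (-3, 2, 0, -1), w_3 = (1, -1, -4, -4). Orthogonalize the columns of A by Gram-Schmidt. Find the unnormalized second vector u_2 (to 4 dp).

w_1 = (1, 4, 1, 1); ‖w_1‖ = 4.3589, so q_1 = (0.2294, 0.9177, 0.2294, 0.2294).
q_1·w_2 = 0.2294·(-3) + 0.9177·2 + 0.2294·0 + 0.2294·(-1) = 0.9177.
u_2 = w_2 − 0.9177·q_1 = (-3.2105, 1.1579, -0.2105, -1.2105).

u_2 = (-3.2105, 1.1579, -0.2105, -1.2105)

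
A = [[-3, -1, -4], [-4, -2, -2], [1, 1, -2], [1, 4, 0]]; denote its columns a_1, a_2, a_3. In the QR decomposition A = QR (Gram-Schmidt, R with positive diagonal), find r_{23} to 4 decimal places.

a_1 = (-3, -4, 1, 1); ‖a_1‖ = 5.1962, so e_1 = (-0.5774, -0.7698, 0.1925, 0.1925).
e_1·a_2 = (-0.5774)·(-1) + (-0.7698)·(-2) + 0.1925·1 + 0.1925·4 = 3.0792.
u_2 = a_2 − 3.0792·e_1 = (0.7778, 0.3704, 0.4074, 3.4074).
‖u_2‖ = 3.5382, so e_2 = (0.2198, 0.1047, 0.1151, 0.9630).
r_{23} = e_2·a_3 = -1.3190.

r_{23} = -1.3190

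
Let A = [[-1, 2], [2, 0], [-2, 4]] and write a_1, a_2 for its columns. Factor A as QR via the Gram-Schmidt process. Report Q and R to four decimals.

a_1 = (-1, 2, -2); ‖a_1‖ = 3.0000, so q_1 = (-0.3333, 0.6667, -0.6667).
q_1·a_2 = (-0.3333)·2 + 0.6667·0 + (-0.6667)·4 = -3.3333.
u_2 = a_2 + 3.3333·q_1 = (0.8889, 2.2222, 1.7778).
‖u_2‖ = 2.9814, so q_2 = (0.2981, 0.7454, 0.5963).

Q = [[-0.3333, 0.2981], [0.6667, 0.7454], [-0.6667, 0.5963]], R = [[3.0000, -3.3333], [0.0000, 2.9814]]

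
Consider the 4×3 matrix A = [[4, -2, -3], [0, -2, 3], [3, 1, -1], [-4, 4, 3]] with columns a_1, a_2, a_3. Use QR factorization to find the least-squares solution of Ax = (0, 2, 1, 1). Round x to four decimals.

a_1 = (4, 0, 3, -4); ‖a_1‖ = 6.4031, so q_1 = (0.6247, 0.0000, 0.4685, -0.6247).
q_1·a_2 = 0.6247·(-2) + 0.0000·(-2) + 0.4685·1 + (-0.6247)·4 = -3.2796.
u_2 = a_2 + 3.2796·q_1 = (0.0488, -2.0000, 2.5366, 1.9512).
‖u_2‖ = 3.7741, so q_2 = (0.0129, -0.5299, 0.6721, 0.5170).
q_1·a_3 = 0.6247·(-3) + 0.0000·3 + 0.4685·(-1) + (-0.6247)·3 = -4.2167; q_2·a_3 = 0.0129·(-3) + (-0.5299)·3 + 0.6721·(-1) + 0.5170·3 = -0.7497.
u_3 = a_3 + 4.2167·q_1 + 0.7497·q_2 = (-0.3562, 2.6027, 1.4795, 0.7534).
‖u_3‖ = 3.1077, so q_3 = (-0.1146, 0.8375, 0.4761, 0.2424).
Qᵀb = (-0.1562, 0.1293, 2.3936).
Back-substitute: x_3 = 2.3936/3.1077 = 0.7702.
x_2 = (0.1293 + 0.7497·0.7702)/3.7741 = 0.1872.
x_1 = (-0.1562 + 3.2796·0.1872 + 4.2167·0.7702)/6.4031 = 0.5787.

x = (0.5787, 0.1872, 0.7702)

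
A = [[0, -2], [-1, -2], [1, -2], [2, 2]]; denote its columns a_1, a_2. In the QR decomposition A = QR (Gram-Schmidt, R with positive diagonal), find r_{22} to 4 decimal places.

r_{22} = 3.6515

q_1 = a_1/‖a_1‖ = (0, -1, 1, 2)/2.4495 = (0.0000, -0.4082, 0.4082, 0.8165).
r_{12} = q_1·a_2 = 1.6330.
u_2 = a_2 − 1.6330·q_1 = (-2.0000, -1.3333, -2.6667, 0.6667).
r_{22} = ‖u_2‖ = 3.6515.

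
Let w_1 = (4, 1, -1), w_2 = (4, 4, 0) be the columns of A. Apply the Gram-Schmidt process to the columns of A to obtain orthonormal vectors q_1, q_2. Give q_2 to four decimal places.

w_1 = (4, 1, -1); ‖w_1‖ = 4.2426, so q_1 = (0.9428, 0.2357, -0.2357).
q_1·w_2 = 0.9428·4 + 0.2357·4 + (-0.2357)·0 = 4.7140.
u_2 = w_2 − 4.7140·q_1 = (-0.4444, 2.8889, 1.1111).
‖u_2‖ = 3.1269, so q_2 = (-0.1421, 0.9239, 0.3553).

q_2 = (-0.1421, 0.9239, 0.3553)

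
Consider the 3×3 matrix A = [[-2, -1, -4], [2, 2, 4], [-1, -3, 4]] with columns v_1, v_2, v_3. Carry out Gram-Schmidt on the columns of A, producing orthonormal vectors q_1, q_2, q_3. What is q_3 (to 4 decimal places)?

q_3 = (0.5963, 0.7454, 0.2981)

v_1 = (-2, 2, -1); ‖v_1‖ = 3.0000, so q_1 = (-0.6667, 0.6667, -0.3333).
q_1·v_2 = (-0.6667)·(-1) + 0.6667·2 + (-0.3333)·(-3) = 3.0000.
u_2 = v_2 − 3.0000·q_1 = (1.0000, 0.0000, -2.0000).
‖u_2‖ = 2.2361, so q_2 = (0.4472, 0.0000, -0.8944).
q_1·v_3 = (-0.6667)·(-4) + 0.6667·4 + (-0.3333)·4 = 4.0000; q_2·v_3 = 0.4472·(-4) + 0.0000·4 + (-0.8944)·4 = -5.3666.
u_3 = v_3 − 4.0000·q_1 + 5.3666·q_2 = (1.0667, 1.3333, 0.5333).
‖u_3‖ = 1.7889, so q_3 = (0.5963, 0.7454, 0.2981).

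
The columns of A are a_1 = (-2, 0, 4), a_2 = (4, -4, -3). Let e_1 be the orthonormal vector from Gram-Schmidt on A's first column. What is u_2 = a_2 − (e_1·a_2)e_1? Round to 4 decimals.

u_2 = (2.0000, -4.0000, 1.0000)

a_1 = (-2, 0, 4); ‖a_1‖ = 4.4721, so e_1 = (-0.4472, 0.0000, 0.8944).
e_1·a_2 = (-0.4472)·4 + 0.0000·(-4) + 0.8944·(-3) = -4.4721.
u_2 = a_2 + 4.4721·e_1 = (2.0000, -4.0000, 1.0000).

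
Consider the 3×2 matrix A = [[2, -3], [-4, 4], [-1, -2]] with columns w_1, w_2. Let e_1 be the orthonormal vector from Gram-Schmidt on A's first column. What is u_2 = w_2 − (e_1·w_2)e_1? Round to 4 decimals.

u_2 = (-1.0952, 0.1905, -2.9524)

w_1 = (2, -4, -1); ‖w_1‖ = 4.5826, so e_1 = (0.4364, -0.8729, -0.2182).
e_1·w_2 = 0.4364·(-3) + (-0.8729)·4 + (-0.2182)·(-2) = -4.3644.
u_2 = w_2 + 4.3644·e_1 = (-1.0952, 0.1905, -2.9524).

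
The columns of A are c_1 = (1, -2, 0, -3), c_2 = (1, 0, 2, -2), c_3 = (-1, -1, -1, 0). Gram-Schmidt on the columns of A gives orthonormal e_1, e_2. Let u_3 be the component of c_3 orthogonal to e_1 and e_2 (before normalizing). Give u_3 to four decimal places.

u_3 = (-0.7532, -0.2208, 0.2727, -0.1039)

c_1 = (1, -2, 0, -3); ‖c_1‖ = 3.7417, so e_1 = (0.2673, -0.5345, 0.0000, -0.8018).
e_1·c_2 = 0.2673·1 + (-0.5345)·0 + 0.0000·2 + (-0.8018)·(-2) = 1.8708.
u_2 = c_2 − 1.8708·e_1 = (0.5000, 1.0000, 2.0000, -0.5000).
‖u_2‖ = 2.3452, so e_2 = (0.2132, 0.4264, 0.8528, -0.2132).
e_1·c_3 = 0.2673·(-1) + (-0.5345)·(-1) + 0.0000·(-1) + (-0.8018)·0 = 0.2673; e_2·c_3 = 0.2132·(-1) + 0.4264·(-1) + 0.8528·(-1) + (-0.2132)·0 = -1.4924.
u_3 = c_3 − 0.2673·e_1 + 1.4924·e_2 = (-0.7532, -0.2208, 0.2727, -0.1039).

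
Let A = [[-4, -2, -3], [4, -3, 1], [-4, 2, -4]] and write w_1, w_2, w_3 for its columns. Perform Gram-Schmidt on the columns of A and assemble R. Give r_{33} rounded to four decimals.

r_{33} = 2.0059

w_1 = (-4, 4, -4); ‖w_1‖ = 6.9282, so q_1 = (-0.5774, 0.5774, -0.5774).
q_1·w_2 = (-0.5774)·(-2) + 0.5774·(-3) + (-0.5774)·2 = -1.7321.
u_2 = w_2 + 1.7321·q_1 = (-3.0000, -2.0000, 1.0000).
‖u_2‖ = 3.7417, so q_2 = (-0.8018, -0.5345, 0.2673).
q_1·w_3 = (-0.5774)·(-3) + 0.5774·1 + (-0.5774)·(-4) = 4.6188; q_2·w_3 = (-0.8018)·(-3) + (-0.5345)·1 + 0.2673·(-4) = 0.8018.
u_3 = w_3 − 4.6188·q_1 − 0.8018·q_2 = (0.3095, -1.2381, -1.5476).
r_{33} = ‖u_3‖ = 2.0059.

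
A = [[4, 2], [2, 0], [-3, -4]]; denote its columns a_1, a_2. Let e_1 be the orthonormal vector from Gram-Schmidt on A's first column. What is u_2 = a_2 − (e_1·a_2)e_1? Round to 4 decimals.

u_2 = (-0.7586, -1.3793, -1.9310)

a_1 = (4, 2, -3); ‖a_1‖ = 5.3852, so e_1 = (0.7428, 0.3714, -0.5571).
e_1·a_2 = 0.7428·2 + 0.3714·0 + (-0.5571)·(-4) = 3.7139.
u_2 = a_2 − 3.7139·e_1 = (-0.7586, -1.3793, -1.9310).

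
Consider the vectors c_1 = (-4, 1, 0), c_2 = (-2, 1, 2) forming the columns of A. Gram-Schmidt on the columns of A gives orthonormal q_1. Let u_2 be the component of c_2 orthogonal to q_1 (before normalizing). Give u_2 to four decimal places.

q_1 = c_1/‖c_1‖ = (-4, 1, 0)/4.1231 = (-0.9701, 0.2425, 0.0000).
r_{12} = q_1·c_2 = 2.1828.
u_2 = c_2 − 2.1828·q_1 = (0.1176, 0.4706, 2.0000).

u_2 = (0.1176, 0.4706, 2.0000)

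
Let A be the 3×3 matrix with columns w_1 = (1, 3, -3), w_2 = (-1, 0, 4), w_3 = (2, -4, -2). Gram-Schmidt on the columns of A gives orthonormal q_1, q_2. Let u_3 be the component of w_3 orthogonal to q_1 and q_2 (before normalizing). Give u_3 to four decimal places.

u_3 = (1.7143, -0.1429, 0.4286)

w_1 = (1, 3, -3); ‖w_1‖ = 4.3589, so q_1 = (0.2294, 0.6882, -0.6882).
q_1·w_2 = 0.2294·(-1) + 0.6882·0 + (-0.6882)·4 = -2.9824.
u_2 = w_2 + 2.9824·q_1 = (-0.3158, 2.0526, 1.9474).
‖u_2‖ = 2.8470, so q_2 = (-0.1109, 0.7210, 0.6840).
q_1·w_3 = 0.2294·2 + 0.6882·(-4) + (-0.6882)·(-2) = -0.9177; q_2·w_3 = (-0.1109)·2 + 0.7210·(-4) + 0.6840·(-2) = -4.4738.
u_3 = w_3 + 0.9177·q_1 + 4.4738·q_2 = (1.7143, -0.1429, 0.4286).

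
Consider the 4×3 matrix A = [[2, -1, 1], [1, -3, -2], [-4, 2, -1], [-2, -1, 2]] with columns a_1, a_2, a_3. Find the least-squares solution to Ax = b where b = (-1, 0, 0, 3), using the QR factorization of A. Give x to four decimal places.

e_1 = a_1/‖a_1‖ = (2, 1, -4, -2)/5.0000 = (0.4000, 0.2000, -0.8000, -0.4000).
r_{12} = e_1·a_2 = -2.2000.
u_2 = a_2 + 2.2000·e_1 = (-0.1200, -2.5600, 0.2400, -1.8800).
‖u_2‖ = 3.1875, so e_2 = (-0.0376, -0.8031, 0.0753, -0.5898).
r_{13} = e_1·a_3 = 0.0000; r_{23} = e_2·a_3 = 0.3137.
u_3 = a_3 + 0.0000·e_1 − 0.3137·e_2 = (1.0118, -1.7480, -1.0236, 2.1850).
‖u_3‖ = 3.1467, so e_3 = (0.3215, -0.5555, -0.3253, 0.6944).
Qᵀb = (-1.6000, -1.7318, 1.7616).
Back-substitute: x_3 = 1.7616/3.1467 = 0.5598.
x_2 = (-1.7318 − 0.3137·0.5598)/3.1875 = -0.5984.
x_1 = (-1.6000 + 2.2000·(-0.5984) + 0.0000·0.5598)/5.0000 = -0.5833.

x = (-0.5833, -0.5984, 0.5598)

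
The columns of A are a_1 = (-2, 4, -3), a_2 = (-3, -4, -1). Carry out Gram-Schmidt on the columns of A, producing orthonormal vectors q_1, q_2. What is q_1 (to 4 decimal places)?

q_1 = a_1/‖a_1‖ = (-2, 4, -3)/5.3852 = (-0.3714, 0.7428, -0.5571).

q_1 = (-0.3714, 0.7428, -0.5571)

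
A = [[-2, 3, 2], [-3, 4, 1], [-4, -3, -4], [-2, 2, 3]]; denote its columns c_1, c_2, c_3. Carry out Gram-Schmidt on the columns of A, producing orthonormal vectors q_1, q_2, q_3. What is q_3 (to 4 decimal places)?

q_3 = (0.0840, -0.5312, -0.0639, 0.8406)

q_1 = c_1/‖c_1‖ = (-2, -3, -4, -2)/5.7446 = (-0.3482, -0.5222, -0.6963, -0.3482).
r_{12} = q_1·c_2 = -1.7408.
u_2 = c_2 + 1.7408·q_1 = (2.3939, 3.0909, -4.2121, 1.3939).
‖u_2‖ = 5.9135, so q_2 = (0.4048, 0.5227, -0.7123, 0.2357).
r_{13} = q_1·c_3 = 0.5222; r_{23} = q_2·c_3 = 4.8886.
u_3 = c_3 − 0.5222·q_1 − 4.8886·q_2 = (0.2028, -1.2825, -0.1542, 2.0295).
‖u_3‖ = 2.4142, so q_3 = (0.0840, -0.5312, -0.0639, 0.8406).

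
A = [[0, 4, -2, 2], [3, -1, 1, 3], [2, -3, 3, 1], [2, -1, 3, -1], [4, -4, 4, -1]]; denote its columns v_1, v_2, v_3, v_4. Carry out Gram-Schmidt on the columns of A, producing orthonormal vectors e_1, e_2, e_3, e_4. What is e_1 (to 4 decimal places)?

v_1 = (0, 3, 2, 2, 4); ‖v_1‖ = 5.7446, so e_1 = (0.0000, 0.5222, 0.3482, 0.3482, 0.6963).

e_1 = (0.0000, 0.5222, 0.3482, 0.3482, 0.6963)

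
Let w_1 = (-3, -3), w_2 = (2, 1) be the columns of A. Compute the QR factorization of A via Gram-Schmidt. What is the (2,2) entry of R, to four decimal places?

e_1 = w_1/‖w_1‖ = (-3, -3)/4.2426 = (-0.7071, -0.7071).
r_{12} = e_1·w_2 = -2.1213.
u_2 = w_2 + 2.1213·e_1 = (0.5000, -0.5000).
r_{22} = ‖u_2‖ = 0.7071.

r_{22} = 0.7071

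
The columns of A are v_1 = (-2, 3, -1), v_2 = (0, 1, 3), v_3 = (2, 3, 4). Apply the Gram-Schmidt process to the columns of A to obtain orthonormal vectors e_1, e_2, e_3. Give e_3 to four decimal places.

e_1 = v_1/‖v_1‖ = (-2, 3, -1)/3.7417 = (-0.5345, 0.8018, -0.2673).
r_{12} = e_1·v_2 = 0.0000.
u_2 = v_2 + 0.0000·e_1 = (0.0000, 1.0000, 3.0000).
‖u_2‖ = 3.1623, so e_2 = (0.0000, 0.3162, 0.9487).
r_{13} = e_1·v_3 = 0.2673; r_{23} = e_2·v_3 = 4.7434.
u_3 = v_3 − 0.2673·e_1 − 4.7434·e_2 = (2.1429, 1.2857, -0.4286).
‖u_3‖ = 2.5355, so e_3 = (0.8452, 0.5071, -0.1690).

e_3 = (0.8452, 0.5071, -0.1690)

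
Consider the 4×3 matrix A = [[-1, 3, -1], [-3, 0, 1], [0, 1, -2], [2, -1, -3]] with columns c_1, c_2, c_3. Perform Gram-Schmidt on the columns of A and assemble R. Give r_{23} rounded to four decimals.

c_1 = (-1, -3, 0, 2); ‖c_1‖ = 3.7417, so q_1 = (-0.2673, -0.8018, 0.0000, 0.5345).
q_1·c_2 = (-0.2673)·3 + (-0.8018)·0 + 0.0000·1 + 0.5345·(-1) = -1.3363.
u_2 = c_2 + 1.3363·q_1 = (2.6429, -1.0714, 1.0000, -0.2857).
‖u_2‖ = 3.0355, so q_2 = (0.8706, -0.3530, 0.3294, -0.0941).
r_{23} = q_2·c_3 = -1.6001.

r_{23} = -1.6001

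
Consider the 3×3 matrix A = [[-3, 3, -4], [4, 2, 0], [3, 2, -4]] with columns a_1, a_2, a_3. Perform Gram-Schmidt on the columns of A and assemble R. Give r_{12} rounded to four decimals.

e_1 = a_1/‖a_1‖ = (-3, 4, 3)/5.8310 = (-0.5145, 0.6860, 0.5145).
r_{12} = e_1·a_2 = 0.8575.

r_{12} = 0.8575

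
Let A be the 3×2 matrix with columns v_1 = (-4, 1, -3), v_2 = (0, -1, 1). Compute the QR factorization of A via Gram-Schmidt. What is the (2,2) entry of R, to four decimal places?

r_{22} = 1.1767

v_1 = (-4, 1, -3); ‖v_1‖ = 5.0990, so q_1 = (-0.7845, 0.1961, -0.5883).
q_1·v_2 = (-0.7845)·0 + 0.1961·(-1) + (-0.5883)·1 = -0.7845.
u_2 = v_2 + 0.7845·q_1 = (-0.6154, -0.8462, 0.5385).
r_{22} = ‖u_2‖ = 1.1767.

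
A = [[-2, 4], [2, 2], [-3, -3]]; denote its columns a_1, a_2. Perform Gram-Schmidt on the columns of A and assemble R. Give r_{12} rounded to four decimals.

q_1 = a_1/‖a_1‖ = (-2, 2, -3)/4.1231 = (-0.4851, 0.4851, -0.7276).
r_{12} = q_1·a_2 = 1.2127.

r_{12} = 1.2127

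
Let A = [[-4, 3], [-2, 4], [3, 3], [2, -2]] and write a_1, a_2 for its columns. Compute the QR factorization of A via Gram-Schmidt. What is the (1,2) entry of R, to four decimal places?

r_{12} = -2.6112

a_1 = (-4, -2, 3, 2); ‖a_1‖ = 5.7446, so e_1 = (-0.6963, -0.3482, 0.5222, 0.3482).
r_{12} = e_1·a_2 = -2.6112.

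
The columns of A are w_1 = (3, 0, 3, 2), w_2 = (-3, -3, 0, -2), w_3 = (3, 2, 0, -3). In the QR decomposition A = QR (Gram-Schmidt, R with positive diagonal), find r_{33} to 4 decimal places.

w_1 = (3, 0, 3, 2); ‖w_1‖ = 4.6904, so e_1 = (0.6396, 0.0000, 0.6396, 0.4264).
e_1·w_2 = 0.6396·(-3) + 0.0000·(-3) + 0.6396·0 + 0.4264·(-2) = -2.7716.
u_2 = w_2 + 2.7716·e_1 = (-1.2273, -3.0000, 1.7727, -0.8182).
‖u_2‖ = 3.7839, so e_2 = (-0.3243, -0.7928, 0.4685, -0.2162).
e_1·w_3 = 0.6396·3 + 0.0000·2 + 0.6396·0 + 0.4264·(-3) = 0.6396; e_2·w_3 = (-0.3243)·3 + (-0.7928)·2 + 0.4685·0 + (-0.2162)·(-3) = -1.9100.
u_3 = w_3 − 0.6396·e_1 + 1.9100·e_2 = (1.9714, 0.4857, 0.4857, -3.6857).
r_{33} = ‖u_3‖ = 4.2359.

r_{33} = 4.2359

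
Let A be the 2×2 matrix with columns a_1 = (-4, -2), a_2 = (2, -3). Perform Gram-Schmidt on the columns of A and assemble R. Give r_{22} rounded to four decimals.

r_{22} = 3.5777

a_1 = (-4, -2); ‖a_1‖ = 4.4721, so e_1 = (-0.8944, -0.4472).
e_1·a_2 = (-0.8944)·2 + (-0.4472)·(-3) = -0.4472.
u_2 = a_2 + 0.4472·e_1 = (1.6000, -3.2000).
r_{22} = ‖u_2‖ = 3.5777.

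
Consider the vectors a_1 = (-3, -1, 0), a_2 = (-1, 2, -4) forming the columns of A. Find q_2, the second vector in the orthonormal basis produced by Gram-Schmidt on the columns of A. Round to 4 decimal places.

q_2 = (-0.1531, 0.4594, -0.8750)

a_1 = (-3, -1, 0); ‖a_1‖ = 3.1623, so q_1 = (-0.9487, -0.3162, 0.0000).
q_1·a_2 = (-0.9487)·(-1) + (-0.3162)·2 + 0.0000·(-4) = 0.3162.
u_2 = a_2 − 0.3162·q_1 = (-0.7000, 2.1000, -4.0000).
‖u_2‖ = 4.5717, so q_2 = (-0.1531, 0.4594, -0.8750).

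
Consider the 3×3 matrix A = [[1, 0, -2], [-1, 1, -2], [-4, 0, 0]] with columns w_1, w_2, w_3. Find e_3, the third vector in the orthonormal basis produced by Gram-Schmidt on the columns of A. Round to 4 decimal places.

w_1 = (1, -1, -4); ‖w_1‖ = 4.2426, so e_1 = (0.2357, -0.2357, -0.9428).
e_1·w_2 = 0.2357·0 + (-0.2357)·1 + (-0.9428)·0 = -0.2357.
u_2 = w_2 + 0.2357·e_1 = (0.0556, 0.9444, -0.2222).
‖u_2‖ = 0.9718, so e_2 = (0.0572, 0.9718, -0.2287).
e_1·w_3 = 0.2357·(-2) + (-0.2357)·(-2) + (-0.9428)·0 = 0.0000; e_2·w_3 = 0.0572·(-2) + 0.9718·(-2) + (-0.2287)·0 = -2.0580.
u_3 = w_3 + 0.0000·e_1 + 2.0580·e_2 = (-1.8824, 0.0000, -0.4706).
‖u_3‖ = 1.9403, so e_3 = (-0.9701, 0.0000, -0.2425).

e_3 = (-0.9701, 0.0000, -0.2425)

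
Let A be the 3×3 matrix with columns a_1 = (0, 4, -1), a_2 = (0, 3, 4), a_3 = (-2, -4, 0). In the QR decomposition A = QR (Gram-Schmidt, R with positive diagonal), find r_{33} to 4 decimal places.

a_1 = (0, 4, -1); ‖a_1‖ = 4.1231, so e_1 = (0.0000, 0.9701, -0.2425).
e_1·a_2 = 0.0000·0 + 0.9701·3 + (-0.2425)·4 = 1.9403.
u_2 = a_2 − 1.9403·e_1 = (0.0000, 1.1176, 4.4706).
‖u_2‖ = 4.6082, so e_2 = (0.0000, 0.2425, 0.9701).
e_1·a_3 = 0.0000·(-2) + 0.9701·(-4) + (-0.2425)·0 = -3.8806; e_2·a_3 = 0.0000·(-2) + 0.2425·(-4) + 0.9701·0 = -0.9701.
u_3 = a_3 + 3.8806·e_1 + 0.9701·e_2 = (-2.0000, 0.0000, 0.0000).
r_{33} = ‖u_3‖ = 2.0000.

r_{33} = 2.0000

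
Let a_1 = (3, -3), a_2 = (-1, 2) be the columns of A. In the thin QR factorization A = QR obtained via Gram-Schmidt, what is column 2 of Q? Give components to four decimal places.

a_1 = (3, -3); ‖a_1‖ = 4.2426, so e_1 = (0.7071, -0.7071).
e_1·a_2 = 0.7071·(-1) + (-0.7071)·2 = -2.1213.
u_2 = a_2 + 2.1213·e_1 = (0.5000, 0.5000).
‖u_2‖ = 0.7071, so e_2 = (0.7071, 0.7071).

e_2 = (0.7071, 0.7071)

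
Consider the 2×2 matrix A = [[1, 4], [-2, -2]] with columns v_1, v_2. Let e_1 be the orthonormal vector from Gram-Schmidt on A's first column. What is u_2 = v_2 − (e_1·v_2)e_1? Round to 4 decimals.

u_2 = (2.4000, 1.2000)

v_1 = (1, -2); ‖v_1‖ = 2.2361, so e_1 = (0.4472, -0.8944).
e_1·v_2 = 0.4472·4 + (-0.8944)·(-2) = 3.5777.
u_2 = v_2 − 3.5777·e_1 = (2.4000, 1.2000).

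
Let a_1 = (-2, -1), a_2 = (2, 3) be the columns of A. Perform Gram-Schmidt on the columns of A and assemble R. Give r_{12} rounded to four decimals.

r_{12} = -3.1305

a_1 = (-2, -1); ‖a_1‖ = 2.2361, so e_1 = (-0.8944, -0.4472).
r_{12} = e_1·a_2 = -3.1305.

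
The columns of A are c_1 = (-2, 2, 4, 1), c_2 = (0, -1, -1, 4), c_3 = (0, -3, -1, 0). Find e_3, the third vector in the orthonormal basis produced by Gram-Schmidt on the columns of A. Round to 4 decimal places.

e_3 = (-0.3311, -0.8798, 0.3099, -0.1425)

c_1 = (-2, 2, 4, 1); ‖c_1‖ = 5.0000, so e_1 = (-0.4000, 0.4000, 0.8000, 0.2000).
e_1·c_2 = (-0.4000)·0 + 0.4000·(-1) + 0.8000·(-1) + 0.2000·4 = -0.4000.
u_2 = c_2 + 0.4000·e_1 = (-0.1600, -0.8400, -0.6800, 4.0800).
‖u_2‖ = 4.2237, so e_2 = (-0.0379, -0.1989, -0.1610, 0.9660).
e_1·c_3 = (-0.4000)·0 + 0.4000·(-3) + 0.8000·(-1) + 0.2000·0 = -2.0000; e_2·c_3 = (-0.0379)·0 + (-0.1989)·(-3) + (-0.1610)·(-1) + 0.9660·0 = 0.7576.
u_3 = c_3 + 2.0000·e_1 − 0.7576·e_2 = (-0.7713, -2.0493, 0.7220, -0.3318).
‖u_3‖ = 2.3294, so e_3 = (-0.3311, -0.8798, 0.3099, -0.1425).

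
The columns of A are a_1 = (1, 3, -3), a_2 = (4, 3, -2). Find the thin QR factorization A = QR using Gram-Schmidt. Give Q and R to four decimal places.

Q = [[0.2294, 0.9487], [0.6882, 0.0000], [-0.6882, 0.3162]], R = [[4.3589, 4.3589], [0.0000, 3.1623]]

a_1 = (1, 3, -3); ‖a_1‖ = 4.3589, so q_1 = (0.2294, 0.6882, -0.6882).
q_1·a_2 = 0.2294·4 + 0.6882·3 + (-0.6882)·(-2) = 4.3589.
u_2 = a_2 − 4.3589·q_1 = (3.0000, 0.0000, 1.0000).
‖u_2‖ = 3.1623, so q_2 = (0.9487, 0.0000, 0.3162).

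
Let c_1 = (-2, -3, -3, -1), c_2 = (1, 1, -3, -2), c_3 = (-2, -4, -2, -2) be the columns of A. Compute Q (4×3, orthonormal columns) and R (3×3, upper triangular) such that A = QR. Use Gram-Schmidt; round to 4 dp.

q_1 = c_1/‖c_1‖ = (-2, -3, -3, -1)/4.7958 = (-0.4170, -0.6255, -0.6255, -0.2085).
r_{12} = q_1·c_2 = 1.2511.
u_2 = c_2 − 1.2511·q_1 = (1.5217, 1.7826, -2.2174, -1.7391).
‖u_2‖ = 3.6653, so q_2 = (0.4152, 0.4863, -0.6050, -0.4745).
r_{13} = q_1·c_3 = 5.0043; r_{23} = q_2·c_3 = -0.6168.
u_3 = c_3 − 5.0043·q_1 + 0.6168·q_2 = (0.3430, -0.5696, 0.7573, -1.2492).
‖u_3‖ = 1.6050, so q_3 = (0.2137, -0.3549, 0.4718, -0.7783).

Q = [[-0.4170, 0.4152, 0.2137], [-0.6255, 0.4863, -0.3549], [-0.6255, -0.6050, 0.4718], [-0.2085, -0.4745, -0.7783]], R = [[4.7958, 1.2511, 5.0043], [0.0000, 3.6653, -0.6168], [0.0000, 0.0000, 1.6050]]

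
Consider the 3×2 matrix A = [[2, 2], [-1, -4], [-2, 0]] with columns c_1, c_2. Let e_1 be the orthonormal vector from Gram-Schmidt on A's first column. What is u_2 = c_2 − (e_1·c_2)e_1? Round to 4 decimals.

e_1 = c_1/‖c_1‖ = (2, -1, -2)/3.0000 = (0.6667, -0.3333, -0.6667).
r_{12} = e_1·c_2 = 2.6667.
u_2 = c_2 − 2.6667·e_1 = (0.2222, -3.1111, 1.7778).

u_2 = (0.2222, -3.1111, 1.7778)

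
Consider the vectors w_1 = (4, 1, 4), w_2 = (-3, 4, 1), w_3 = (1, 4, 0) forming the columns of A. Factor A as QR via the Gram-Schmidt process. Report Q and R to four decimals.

w_1 = (4, 1, 4); ‖w_1‖ = 5.7446, so e_1 = (0.6963, 0.1741, 0.6963).
e_1·w_2 = 0.6963·(-3) + 0.1741·4 + 0.6963·1 = -0.6963.
u_2 = w_2 + 0.6963·e_1 = (-2.5152, 4.1212, 1.4848).
‖u_2‖ = 5.0513, so e_2 = (-0.4979, 0.8159, 0.2940).
e_1·w_3 = 0.6963·1 + 0.1741·4 + 0.6963·0 = 1.3926; e_2·w_3 = (-0.4979)·1 + 0.8159·4 + 0.2940·0 = 2.7656.
u_3 = w_3 − 1.3926·e_1 − 2.7656·e_2 = (1.4074, 1.5012, -1.7827).
‖u_3‖ = 2.7225, so e_3 = (0.5169, 0.5514, -0.6548).

Q = [[0.6963, -0.4979, 0.5169], [0.1741, 0.8159, 0.5514], [0.6963, 0.2940, -0.6548]], R = [[5.7446, -0.6963, 1.3926], [0.0000, 5.0513, 2.7656], [0.0000, 0.0000, 2.7225]]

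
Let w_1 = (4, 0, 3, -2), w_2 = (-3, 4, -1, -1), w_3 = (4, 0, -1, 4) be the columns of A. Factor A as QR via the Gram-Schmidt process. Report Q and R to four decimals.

Q = [[0.7428, -0.2623, 0.5224], [0.0000, 0.8693, 0.4875], [0.5571, 0.0749, -0.2648], [-0.3714, -0.4122, 0.6476]], R = [[5.3852, -2.4140, 0.9285], [0.0000, 4.6013, -2.7728], [0.0000, 0.0000, 4.9446]]

w_1 = (4, 0, 3, -2); ‖w_1‖ = 5.3852, so e_1 = (0.7428, 0.0000, 0.5571, -0.3714).
e_1·w_2 = 0.7428·(-3) + 0.0000·4 + 0.5571·(-1) + (-0.3714)·(-1) = -2.4140.
u_2 = w_2 + 2.4140·e_1 = (-1.2069, 4.0000, 0.3448, -1.8966).
‖u_2‖ = 4.6013, so e_2 = (-0.2623, 0.8693, 0.0749, -0.4122).
e_1·w_3 = 0.7428·4 + 0.0000·0 + 0.5571·(-1) + (-0.3714)·4 = 0.9285; e_2·w_3 = (-0.2623)·4 + 0.8693·0 + 0.0749·(-1) + (-0.4122)·4 = -2.7728.
u_3 = w_3 − 0.9285·e_1 + 2.7728·e_2 = (2.5831, 2.4104, -1.3094, 3.2020).
‖u_3‖ = 4.9446, so e_3 = (0.5224, 0.4875, -0.2648, 0.6476).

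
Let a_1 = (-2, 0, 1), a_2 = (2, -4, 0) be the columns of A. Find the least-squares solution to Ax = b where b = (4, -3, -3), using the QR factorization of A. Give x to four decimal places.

q_1 = a_1/‖a_1‖ = (-2, 0, 1)/2.2361 = (-0.8944, 0.0000, 0.4472).
r_{12} = q_1·a_2 = -1.7889.
u_2 = a_2 + 1.7889·q_1 = (0.4000, -4.0000, 0.8000).
‖u_2‖ = 4.0988, so q_2 = (0.0976, -0.9759, 0.1952).
Qᵀb = (-4.9193, 2.7325).
Back-substitute: x_2 = 2.7325/4.0988 = 0.6667.
x_1 = (-4.9193 + 1.7889·0.6667)/2.2361 = -1.6667.

x = (-1.6667, 0.6667)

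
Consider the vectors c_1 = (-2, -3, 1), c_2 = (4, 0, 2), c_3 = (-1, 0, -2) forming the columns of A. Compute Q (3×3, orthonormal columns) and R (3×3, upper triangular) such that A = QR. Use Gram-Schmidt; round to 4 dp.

Q = [[-0.5345, 0.7528, 0.3841], [-0.8018, -0.3080, -0.5121], [0.2673, 0.5817, -0.7682]], R = [[3.7417, -1.6036, 0.0000], [0.0000, 4.1748, -1.9163], [0.0000, 0.0000, 1.1523]]

e_1 = c_1/‖c_1‖ = (-2, -3, 1)/3.7417 = (-0.5345, -0.8018, 0.2673).
r_{12} = e_1·c_2 = -1.6036.
u_2 = c_2 + 1.6036·e_1 = (3.1429, -1.2857, 2.4286).
‖u_2‖ = 4.1748, so e_2 = (0.7528, -0.3080, 0.5817).
r_{13} = e_1·c_3 = 0.0000; r_{23} = e_2·c_3 = -1.9163.
u_3 = c_3 + 0.0000·e_1 + 1.9163·e_2 = (0.4426, -0.5902, -0.8852).
‖u_3‖ = 1.1523, so e_3 = (0.3841, -0.5121, -0.7682).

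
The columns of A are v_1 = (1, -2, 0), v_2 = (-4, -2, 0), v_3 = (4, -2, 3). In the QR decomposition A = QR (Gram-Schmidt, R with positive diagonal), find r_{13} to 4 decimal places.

r_{13} = 3.5777

v_1 = (1, -2, 0); ‖v_1‖ = 2.2361, so q_1 = (0.4472, -0.8944, 0.0000).
r_{13} = q_1·v_3 = 3.5777.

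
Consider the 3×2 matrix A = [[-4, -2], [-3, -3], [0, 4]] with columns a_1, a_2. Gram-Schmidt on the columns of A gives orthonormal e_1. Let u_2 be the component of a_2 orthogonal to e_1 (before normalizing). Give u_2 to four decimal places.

u_2 = (0.7200, -0.9600, 4.0000)

e_1 = a_1/‖a_1‖ = (-4, -3, 0)/5.0000 = (-0.8000, -0.6000, 0.0000).
r_{12} = e_1·a_2 = 3.4000.
u_2 = a_2 − 3.4000·e_1 = (0.7200, -0.9600, 4.0000).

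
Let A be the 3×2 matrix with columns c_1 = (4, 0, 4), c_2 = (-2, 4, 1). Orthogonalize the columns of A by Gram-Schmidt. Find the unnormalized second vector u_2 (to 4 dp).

u_2 = (-1.5000, 4.0000, 1.5000)

c_1 = (4, 0, 4); ‖c_1‖ = 5.6569, so q_1 = (0.7071, 0.0000, 0.7071).
q_1·c_2 = 0.7071·(-2) + 0.0000·4 + 0.7071·1 = -0.7071.
u_2 = c_2 + 0.7071·q_1 = (-1.5000, 4.0000, 1.5000).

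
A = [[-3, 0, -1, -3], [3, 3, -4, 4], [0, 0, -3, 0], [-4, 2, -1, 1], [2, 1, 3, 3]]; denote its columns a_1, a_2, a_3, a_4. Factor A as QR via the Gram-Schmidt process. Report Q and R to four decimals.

Q = [[-0.4867, 0.0638, -0.1404, -0.7698], [0.4867, 0.7448, -0.3566, -0.2495], [0.0000, 0.0000, -0.5768, 0.4459], [-0.6489, 0.6242, 0.1864, 0.3822], [0.3244, 0.2270, 0.6970, -0.0160]], R = [[6.1644, 0.4867, 0.1622, 3.7311], [0.0000, 3.7099, -2.9863, 4.0929], [0.0000, 0.0000, 5.2015, 1.2723], [0.0000, 0.0000, 0.0000, 1.6457]]

a_1 = (-3, 3, 0, -4, 2); ‖a_1‖ = 6.1644, so q_1 = (-0.4867, 0.4867, 0.0000, -0.6489, 0.3244).
q_1·a_2 = (-0.4867)·0 + 0.4867·3 + 0.0000·0 + (-0.6489)·2 + 0.3244·1 = 0.4867.
u_2 = a_2 − 0.4867·q_1 = (0.2368, 2.7632, 0.0000, 2.3158, 0.8421).
‖u_2‖ = 3.7099, so q_2 = (0.0638, 0.7448, 0.0000, 0.6242, 0.2270).
q_1·a_3 = (-0.4867)·(-1) + 0.4867·(-4) + 0.0000·(-3) + (-0.6489)·(-1) + 0.3244·3 = 0.1622; q_2·a_3 = 0.0638·(-1) + 0.7448·(-4) + 0.0000·(-3) + 0.6242·(-1) + 0.2270·3 = -2.9863.
u_3 = a_3 − 0.1622·q_1 + 2.9863·q_2 = (-0.7304, -1.8547, -3.0000, 0.9694, 3.6252).
‖u_3‖ = 5.2015, so q_3 = (-0.1404, -0.3566, -0.5768, 0.1864, 0.6970).
q_1·a_4 = (-0.4867)·(-3) + 0.4867·4 + 0.0000·0 + (-0.6489)·1 + 0.3244·3 = 3.7311; q_2·a_4 = 0.0638·(-3) + 0.7448·4 + 0.0000·0 + 0.6242·1 + 0.2270·3 = 4.0929; q_3·a_4 = (-0.1404)·(-3) + (-0.3566)·4 + (-0.5768)·0 + 0.1864·1 + 0.6970·3 = 1.2723.
u_4 = a_4 − 3.7311·q_1 − 4.0929·q_2 − 1.2723·q_3 = (-1.2669, -0.4106, 0.7338, 0.6290, -0.0263).
‖u_4‖ = 1.6457, so q_4 = (-0.7698, -0.2495, 0.4459, 0.3822, -0.0160).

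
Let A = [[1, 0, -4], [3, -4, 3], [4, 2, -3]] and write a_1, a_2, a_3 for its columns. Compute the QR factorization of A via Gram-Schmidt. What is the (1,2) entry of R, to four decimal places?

e_1 = a_1/‖a_1‖ = (1, 3, 4)/5.0990 = (0.1961, 0.5883, 0.7845).
r_{12} = e_1·a_2 = -0.7845.

r_{12} = -0.7845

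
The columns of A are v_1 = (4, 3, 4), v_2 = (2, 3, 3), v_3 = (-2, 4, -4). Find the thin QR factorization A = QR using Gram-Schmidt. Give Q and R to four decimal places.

e_1 = v_1/‖v_1‖ = (4, 3, 4)/6.4031 = (0.6247, 0.4685, 0.6247).
r_{12} = e_1·v_2 = 4.5290.
u_2 = v_2 − 4.5290·e_1 = (-0.8293, 0.8780, 0.1707).
‖u_2‖ = 1.2198, so e_2 = (-0.6799, 0.7199, 0.1400).
r_{13} = e_1·v_3 = -1.8741; r_{23} = e_2·v_3 = 3.6793.
u_3 = v_3 + 1.8741·e_1 − 3.6793·e_2 = (1.6721, 2.2295, -3.3443).
‖u_3‖ = 4.3533, so e_3 = (0.3841, 0.5121, -0.7682).

Q = [[0.6247, -0.6799, 0.3841], [0.4685, 0.7199, 0.5121], [0.6247, 0.1400, -0.7682]], R = [[6.4031, 4.5290, -1.8741], [0.0000, 1.2198, 3.6793], [0.0000, 0.0000, 4.3533]]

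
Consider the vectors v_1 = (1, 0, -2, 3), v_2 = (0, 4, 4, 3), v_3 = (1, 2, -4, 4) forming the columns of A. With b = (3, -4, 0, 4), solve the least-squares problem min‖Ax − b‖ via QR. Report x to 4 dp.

x = (4.2102, 0.0039, -2.0927)

v_1 = (1, 0, -2, 3); ‖v_1‖ = 3.7417, so q_1 = (0.2673, 0.0000, -0.5345, 0.8018).
q_1·v_2 = 0.2673·0 + 0.0000·4 + (-0.5345)·4 + 0.8018·3 = 0.2673.
u_2 = v_2 − 0.2673·q_1 = (-0.0714, 4.0000, 4.1429, 2.7857).
‖u_2‖ = 6.3975, so q_2 = (-0.0112, 0.6252, 0.6476, 0.4354).
q_1·v_3 = 0.2673·1 + 0.0000·2 + (-0.5345)·(-4) + 0.8018·4 = 5.6125; q_2·v_3 = (-0.0112)·1 + 0.6252·2 + 0.6476·(-4) + 0.4354·4 = 0.3908.
u_3 = v_3 − 5.6125·q_1 − 0.3908·q_2 = (-0.4956, 1.7557, -1.2531, -0.6702).
‖u_3‖ = 2.3124, so q_3 = (-0.2143, 0.7592, -0.5419, -0.2898).
Qᵀb = (4.0089, -0.7927, -4.8392).
Back-substitute: x_3 = -4.8392/2.3124 = -2.0927.
x_2 = (-0.7927 − 0.3908·(-2.0927))/6.3975 = 0.0039.
x_1 = (4.0089 − 0.2673·0.0039 − 5.6125·(-2.0927))/3.7417 = 4.2102.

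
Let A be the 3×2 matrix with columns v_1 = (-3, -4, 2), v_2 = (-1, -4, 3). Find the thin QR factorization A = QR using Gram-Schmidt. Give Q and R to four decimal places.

Q = [[-0.5571, 0.7521], [-0.7428, -0.2616], [0.3714, 0.6049]], R = [[5.3852, 4.6424], [0.0000, 2.1091]]

e_1 = v_1/‖v_1‖ = (-3, -4, 2)/5.3852 = (-0.5571, -0.7428, 0.3714).
r_{12} = e_1·v_2 = 4.6424.
u_2 = v_2 − 4.6424·e_1 = (1.5862, -0.5517, 1.2759).
‖u_2‖ = 2.1091, so e_2 = (0.7521, -0.2616, 0.6049).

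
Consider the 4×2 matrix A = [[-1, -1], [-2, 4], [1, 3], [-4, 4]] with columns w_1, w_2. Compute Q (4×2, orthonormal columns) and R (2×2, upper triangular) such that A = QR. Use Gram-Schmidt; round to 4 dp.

w_1 = (-1, -2, 1, -4); ‖w_1‖ = 4.6904, so q_1 = (-0.2132, -0.4264, 0.2132, -0.8528).
q_1·w_2 = (-0.2132)·(-1) + (-0.4264)·4 + 0.2132·3 + (-0.8528)·4 = -4.2640.
u_2 = w_2 + 4.2640·q_1 = (-1.9091, 2.1818, 3.9091, 0.3636).
‖u_2‖ = 4.8804, so q_2 = (-0.3912, 0.4471, 0.8010, 0.0745).

Q = [[-0.2132, -0.3912], [-0.4264, 0.4471], [0.2132, 0.8010], [-0.8528, 0.0745]], R = [[4.6904, -4.2640], [0.0000, 4.8804]]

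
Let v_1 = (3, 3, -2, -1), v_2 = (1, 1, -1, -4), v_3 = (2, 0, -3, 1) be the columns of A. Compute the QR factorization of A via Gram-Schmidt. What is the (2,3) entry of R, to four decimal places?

v_1 = (3, 3, -2, -1); ‖v_1‖ = 4.7958, so q_1 = (0.6255, 0.6255, -0.4170, -0.2085).
q_1·v_2 = 0.6255·1 + 0.6255·1 + (-0.4170)·(-1) + (-0.2085)·(-4) = 2.5022.
u_2 = v_2 − 2.5022·q_1 = (-0.5652, -0.5652, 0.0435, -3.4783).
‖u_2‖ = 3.5692, so q_2 = (-0.1584, -0.1584, 0.0122, -0.9745).
r_{23} = q_2·v_3 = -1.3278.

r_{23} = -1.3278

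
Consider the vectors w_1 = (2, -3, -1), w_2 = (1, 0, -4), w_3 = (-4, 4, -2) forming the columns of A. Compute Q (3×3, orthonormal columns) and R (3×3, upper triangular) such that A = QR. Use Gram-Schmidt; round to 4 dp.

Q = [[0.5345, 0.0376, -0.8443], [-0.8018, 0.3385, -0.4925], [-0.2673, -0.9402, -0.2111]], R = [[3.7417, 1.6036, -4.8107], [0.0000, 3.7985, 3.0839], [0.0000, 0.0000, 1.8294]]

q_1 = w_1/‖w_1‖ = (2, -3, -1)/3.7417 = (0.5345, -0.8018, -0.2673).
r_{12} = q_1·w_2 = 1.6036.
u_2 = w_2 − 1.6036·q_1 = (0.1429, 1.2857, -3.5714).
‖u_2‖ = 3.7985, so q_2 = (0.0376, 0.3385, -0.9402).
r_{13} = q_1·w_3 = -4.8107; r_{23} = q_2·w_3 = 3.0839.
u_3 = w_3 + 4.8107·q_1 − 3.0839·q_2 = (-1.5446, -0.9010, -0.3861).
‖u_3‖ = 1.8294, so q_3 = (-0.8443, -0.4925, -0.2111).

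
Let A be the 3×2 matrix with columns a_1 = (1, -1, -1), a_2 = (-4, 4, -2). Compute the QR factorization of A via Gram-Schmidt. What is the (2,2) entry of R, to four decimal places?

r_{22} = 4.8990

q_1 = a_1/‖a_1‖ = (1, -1, -1)/1.7321 = (0.5774, -0.5774, -0.5774).
r_{12} = q_1·a_2 = -3.4641.
u_2 = a_2 + 3.4641·q_1 = (-2.0000, 2.0000, -4.0000).
r_{22} = ‖u_2‖ = 4.8990.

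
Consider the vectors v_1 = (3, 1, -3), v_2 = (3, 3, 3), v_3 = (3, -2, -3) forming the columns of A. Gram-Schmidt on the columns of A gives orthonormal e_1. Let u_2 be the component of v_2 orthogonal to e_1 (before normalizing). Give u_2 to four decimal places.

v_1 = (3, 1, -3); ‖v_1‖ = 4.3589, so e_1 = (0.6882, 0.2294, -0.6882).
e_1·v_2 = 0.6882·3 + 0.2294·3 + (-0.6882)·3 = 0.6882.
u_2 = v_2 − 0.6882·e_1 = (2.5263, 2.8421, 3.4737).

u_2 = (2.5263, 2.8421, 3.4737)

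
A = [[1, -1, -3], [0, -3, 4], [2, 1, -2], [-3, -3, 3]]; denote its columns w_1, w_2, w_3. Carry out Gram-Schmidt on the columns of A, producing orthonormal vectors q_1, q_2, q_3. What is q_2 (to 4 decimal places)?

q_2 = (-0.4781, -0.8367, -0.1195, -0.2390)

w_1 = (1, 0, 2, -3); ‖w_1‖ = 3.7417, so q_1 = (0.2673, 0.0000, 0.5345, -0.8018).
q_1·w_2 = 0.2673·(-1) + 0.0000·(-3) + 0.5345·1 + (-0.8018)·(-3) = 2.6726.
u_2 = w_2 − 2.6726·q_1 = (-1.7143, -3.0000, -0.4286, -0.8571).
‖u_2‖ = 3.5857, so q_2 = (-0.4781, -0.8367, -0.1195, -0.2390).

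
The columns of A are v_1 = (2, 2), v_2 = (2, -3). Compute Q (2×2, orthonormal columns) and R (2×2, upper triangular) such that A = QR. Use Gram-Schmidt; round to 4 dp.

v_1 = (2, 2); ‖v_1‖ = 2.8284, so e_1 = (0.7071, 0.7071).
e_1·v_2 = 0.7071·2 + 0.7071·(-3) = -0.7071.
u_2 = v_2 + 0.7071·e_1 = (2.5000, -2.5000).
‖u_2‖ = 3.5355, so e_2 = (0.7071, -0.7071).

Q = [[0.7071, 0.7071], [0.7071, -0.7071]], R = [[2.8284, -0.7071], [0.0000, 3.5355]]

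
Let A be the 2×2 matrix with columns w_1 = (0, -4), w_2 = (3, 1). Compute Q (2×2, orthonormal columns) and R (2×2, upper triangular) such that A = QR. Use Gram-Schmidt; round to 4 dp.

Q = [[0.0000, 1.0000], [-1.0000, 0.0000]], R = [[4.0000, -1.0000], [0.0000, 3.0000]]

w_1 = (0, -4); ‖w_1‖ = 4.0000, so e_1 = (0.0000, -1.0000).
e_1·w_2 = 0.0000·3 + (-1.0000)·1 = -1.0000.
u_2 = w_2 + 1.0000·e_1 = (3.0000, 0.0000).
‖u_2‖ = 3.0000, so e_2 = (1.0000, 0.0000).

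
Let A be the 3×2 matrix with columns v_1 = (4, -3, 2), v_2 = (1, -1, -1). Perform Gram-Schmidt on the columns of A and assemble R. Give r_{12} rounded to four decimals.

r_{12} = 0.9285

v_1 = (4, -3, 2); ‖v_1‖ = 5.3852, so q_1 = (0.7428, -0.5571, 0.3714).
r_{12} = q_1·v_2 = 0.9285.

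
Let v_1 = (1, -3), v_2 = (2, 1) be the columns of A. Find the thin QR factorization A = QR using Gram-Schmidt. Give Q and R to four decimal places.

Q = [[0.3162, 0.9487], [-0.9487, 0.3162]], R = [[3.1623, -0.3162], [0.0000, 2.2136]]

v_1 = (1, -3); ‖v_1‖ = 3.1623, so q_1 = (0.3162, -0.9487).
q_1·v_2 = 0.3162·2 + (-0.9487)·1 = -0.3162.
u_2 = v_2 + 0.3162·q_1 = (2.1000, 0.7000).
‖u_2‖ = 2.2136, so q_2 = (0.9487, 0.3162).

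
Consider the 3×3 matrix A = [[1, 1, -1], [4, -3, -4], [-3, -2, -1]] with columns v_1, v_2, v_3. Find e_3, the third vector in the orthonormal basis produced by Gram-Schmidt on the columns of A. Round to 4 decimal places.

v_1 = (1, 4, -3); ‖v_1‖ = 5.0990, so e_1 = (0.1961, 0.7845, -0.5883).
e_1·v_2 = 0.1961·1 + 0.7845·(-3) + (-0.5883)·(-2) = -0.9806.
u_2 = v_2 + 0.9806·e_1 = (1.1923, -2.2308, -2.5769).
‖u_2‖ = 3.6109, so e_2 = (0.3302, -0.6178, -0.7137).
e_1·v_3 = 0.1961·(-1) + 0.7845·(-4) + (-0.5883)·(-1) = -2.7456; e_2·v_3 = 0.3302·(-1) + (-0.6178)·(-4) + (-0.7137)·(-1) = 2.8546.
u_3 = v_3 + 2.7456·e_1 − 2.8546·e_2 = (-1.4041, -0.0826, -0.5782).
‖u_3‖ = 1.5208, so e_3 = (-0.9233, -0.0543, -0.3802).

e_3 = (-0.9233, -0.0543, -0.3802)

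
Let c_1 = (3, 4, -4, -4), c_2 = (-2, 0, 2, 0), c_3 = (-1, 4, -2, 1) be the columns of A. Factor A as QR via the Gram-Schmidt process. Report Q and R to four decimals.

c_1 = (3, 4, -4, -4); ‖c_1‖ = 7.5498, so e_1 = (0.3974, 0.5298, -0.5298, -0.5298).
e_1·c_2 = 0.3974·(-2) + 0.5298·0 + (-0.5298)·2 + (-0.5298)·0 = -1.8543.
u_2 = c_2 + 1.8543·e_1 = (-1.2632, 0.9825, 1.0175, -0.9825).
‖u_2‖ = 2.1357, so e_2 = (-0.5914, 0.4600, 0.4764, -0.4600).
e_1·c_3 = 0.3974·(-1) + 0.5298·4 + (-0.5298)·(-2) + (-0.5298)·1 = 2.2517; e_2·c_3 = (-0.5914)·(-1) + 0.4600·4 + 0.4764·(-2) + (-0.4600)·1 = 1.0186.
u_3 = c_3 − 2.2517·e_1 − 1.0186·e_2 = (-1.2923, 2.3385, -1.2923, 2.6615).
‖u_3‖ = 3.9865, so e_3 = (-0.3242, 0.5866, -0.3242, 0.6676).

Q = [[0.3974, -0.5914, -0.3242], [0.5298, 0.4600, 0.5866], [-0.5298, 0.4764, -0.3242], [-0.5298, -0.4600, 0.6676]], R = [[7.5498, -1.8543, 2.2517], [0.0000, 2.1357, 1.0186], [0.0000, 0.0000, 3.9865]]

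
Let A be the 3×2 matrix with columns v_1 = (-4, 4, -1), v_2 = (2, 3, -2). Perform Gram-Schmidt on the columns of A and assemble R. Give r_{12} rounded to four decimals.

r_{12} = 1.0445

q_1 = v_1/‖v_1‖ = (-4, 4, -1)/5.7446 = (-0.6963, 0.6963, -0.1741).
r_{12} = q_1·v_2 = 1.0445.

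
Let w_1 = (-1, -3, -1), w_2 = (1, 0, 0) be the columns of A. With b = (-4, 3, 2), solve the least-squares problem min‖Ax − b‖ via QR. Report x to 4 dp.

w_1 = (-1, -3, -1); ‖w_1‖ = 3.3166, so e_1 = (-0.3015, -0.9045, -0.3015).
e_1·w_2 = (-0.3015)·1 + (-0.9045)·0 + (-0.3015)·0 = -0.3015.
u_2 = w_2 + 0.3015·e_1 = (0.9091, -0.2727, -0.0909).
‖u_2‖ = 0.9535, so e_2 = (0.9535, -0.2860, -0.0953).
Qᵀb = (-2.1106, -4.8627).
Back-substitute: x_2 = -4.8627/0.9535 = -5.1000.
x_1 = (-2.1106 + 0.3015·(-5.1000))/3.3166 = -1.1000.

x = (-1.1000, -5.1000)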